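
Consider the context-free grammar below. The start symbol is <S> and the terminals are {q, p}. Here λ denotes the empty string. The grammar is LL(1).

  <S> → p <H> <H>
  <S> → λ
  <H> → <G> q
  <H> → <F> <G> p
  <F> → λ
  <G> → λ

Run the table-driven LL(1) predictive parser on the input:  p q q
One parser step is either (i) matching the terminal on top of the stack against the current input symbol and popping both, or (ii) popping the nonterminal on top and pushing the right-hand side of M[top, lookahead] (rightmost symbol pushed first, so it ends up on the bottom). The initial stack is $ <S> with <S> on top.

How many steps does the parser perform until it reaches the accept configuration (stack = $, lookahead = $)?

8

     Stack        Input    Action
  1  $ <S>        p q q $  expand <S> → p <H> <H>
  2  $ <H> <H> p  p q q $  match p
  3  $ <H> <H>    q q $    expand <H> → <G> q
  4  $ <H> q <G>  q q $    expand <G> → λ
  5  $ <H> q      q q $    match q
  6  $ <H>        q $      expand <H> → <G> q
  7  $ q <G>      q $      expand <G> → λ
  8  $ q          q $      match q
Accept reached after 8 steps.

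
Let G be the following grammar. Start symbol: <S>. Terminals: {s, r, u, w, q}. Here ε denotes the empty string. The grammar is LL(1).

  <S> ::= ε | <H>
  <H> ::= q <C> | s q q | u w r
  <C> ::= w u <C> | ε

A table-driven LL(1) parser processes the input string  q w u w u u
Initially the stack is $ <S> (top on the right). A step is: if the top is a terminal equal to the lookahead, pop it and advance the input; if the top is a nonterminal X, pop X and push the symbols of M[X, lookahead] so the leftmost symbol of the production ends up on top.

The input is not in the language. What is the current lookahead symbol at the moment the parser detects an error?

u

step 1: stack=$ <S>  input=q w u w u u $  — expand <S> ::= <H>
step 2: stack=$ <H>  input=q w u w u u $  — expand <H> ::= q <C>
step 3: stack=$ <C> q  input=q w u w u u $  — match q
step 4: stack=$ <C>  input=w u w u u $  — expand <C> ::= w u <C>
step 5: stack=$ <C> u w  input=w u w u u $  — match w
step 6: stack=$ <C> u  input=u w u u $  — match u
step 7: stack=$ <C>  input=w u u $  — expand <C> ::= w u <C>
step 8: stack=$ <C> u w  input=w u u $  — match w
step 9: stack=$ <C> u  input=u u $  — match u
step 10: stack=$ <C>  input=u $  — error: M[<C>, u] is empty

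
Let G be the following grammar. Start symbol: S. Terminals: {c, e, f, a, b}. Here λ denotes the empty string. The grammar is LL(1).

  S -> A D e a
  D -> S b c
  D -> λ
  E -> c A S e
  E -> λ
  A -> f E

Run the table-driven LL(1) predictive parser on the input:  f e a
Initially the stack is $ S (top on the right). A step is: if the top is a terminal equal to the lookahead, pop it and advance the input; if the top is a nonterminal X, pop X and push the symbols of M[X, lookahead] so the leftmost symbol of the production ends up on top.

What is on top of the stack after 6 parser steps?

step 1: stack=$ S  input=f e a $  — expand S -> A D e a
step 2: stack=$ a e D A  input=f e a $  — expand A -> f E
step 3: stack=$ a e D E f  input=f e a $  — match f
step 4: stack=$ a e D E  input=e a $  — expand E -> λ
step 5: stack=$ a e D  input=e a $  — expand D -> λ
step 6: stack=$ a e  input=e a $  — match e
Stack after step 6: $ a (top = a).

a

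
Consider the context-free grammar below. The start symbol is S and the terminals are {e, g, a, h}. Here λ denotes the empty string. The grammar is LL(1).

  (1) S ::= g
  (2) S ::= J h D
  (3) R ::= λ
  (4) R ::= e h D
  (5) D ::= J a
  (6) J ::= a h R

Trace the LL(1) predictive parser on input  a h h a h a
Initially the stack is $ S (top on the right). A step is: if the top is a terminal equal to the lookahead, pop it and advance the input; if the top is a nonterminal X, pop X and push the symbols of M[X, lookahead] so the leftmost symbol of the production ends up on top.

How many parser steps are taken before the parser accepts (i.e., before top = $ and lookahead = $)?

12

      Stack        Input          Action
   1  $ S          a h h a h a $  expand S ::= J h D
   2  $ D h J      a h h a h a $  expand J ::= a h R
   3  $ D h R h a  a h h a h a $  match a
   4  $ D h R h    h h a h a $    match h
   5  $ D h R      h a h a $      expand R ::= λ
   6  $ D h        h a h a $      match h
   7  $ D          a h a $        expand D ::= J a
   8  $ a J        a h a $        expand J ::= a h R
   9  $ a R h a    a h a $        match a
  10  $ a R h      h a $          match h
  11  $ a R        a $            expand R ::= λ
  12  $ a          a $            match a
Accept reached after 12 steps.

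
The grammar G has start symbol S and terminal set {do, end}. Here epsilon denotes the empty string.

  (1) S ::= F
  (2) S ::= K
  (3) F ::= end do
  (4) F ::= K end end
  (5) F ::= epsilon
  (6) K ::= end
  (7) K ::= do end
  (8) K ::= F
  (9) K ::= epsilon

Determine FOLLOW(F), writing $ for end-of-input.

FIRST(S) = {epsilon, do, end}  (via F, K)
FIRST(F) = {epsilon, do, end}  (via K end end)
FIRST(K) = {epsilon, do, end}  (via F)
FOLLOW(S) includes $ since S is the start symbol.
FOLLOW(S): S appears on no right-hand side. Thus FOLLOW(S) = {$}.
FOLLOW(K): in S::=K, the suffix after K is empty, so FOLLOW(K) ⊇ FOLLOW(S) = {$}; in F::=K end end, K is followed by end end with FIRST {end}. Thus FOLLOW(K) = {$, end}.
FOLLOW(F): in S::=F, the suffix after F is empty, so FOLLOW(F) ⊇ FOLLOW(S) = {$}; in K::=F, the suffix after F is empty, so FOLLOW(F) ⊇ FOLLOW(K) = {$, end}. Thus FOLLOW(F) = {$, end}.

{$, end}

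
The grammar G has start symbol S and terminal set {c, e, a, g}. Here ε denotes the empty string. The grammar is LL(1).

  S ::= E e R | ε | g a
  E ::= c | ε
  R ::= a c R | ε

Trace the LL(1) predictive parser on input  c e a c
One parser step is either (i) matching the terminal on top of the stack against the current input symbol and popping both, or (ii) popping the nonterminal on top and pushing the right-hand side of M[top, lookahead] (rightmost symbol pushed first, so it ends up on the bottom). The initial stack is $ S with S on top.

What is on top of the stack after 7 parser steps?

R

     Stack    Input      Action
  1  $ S      c e a c $  expand S ::= E e R
  2  $ R e E  c e a c $  expand E ::= c
  3  $ R e c  c e a c $  match c
  4  $ R e    e a c $    match e
  5  $ R      a c $      expand R ::= a c R
  6  $ R c a  a c $      match a
  7  $ R c    c $        match c
Stack after step 7: $ R (top = R).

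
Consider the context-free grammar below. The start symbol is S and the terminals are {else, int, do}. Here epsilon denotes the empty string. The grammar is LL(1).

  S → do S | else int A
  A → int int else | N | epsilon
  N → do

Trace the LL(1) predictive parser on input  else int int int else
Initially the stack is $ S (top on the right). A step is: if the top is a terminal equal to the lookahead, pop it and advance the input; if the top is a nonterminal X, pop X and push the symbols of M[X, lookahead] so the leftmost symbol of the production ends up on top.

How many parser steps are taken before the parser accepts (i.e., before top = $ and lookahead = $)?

7

step 1: stack=$ S  input=else int int int else $  — expand S → else int A
step 2: stack=$ A int else  input=else int int int else $  — match else
step 3: stack=$ A int  input=int int int else $  — match int
step 4: stack=$ A  input=int int else $  — expand A → int int else
step 5: stack=$ else int int  input=int int else $  — match int
step 6: stack=$ else int  input=int else $  — match int
step 7: stack=$ else  input=else $  — match else
Accept reached after 7 steps.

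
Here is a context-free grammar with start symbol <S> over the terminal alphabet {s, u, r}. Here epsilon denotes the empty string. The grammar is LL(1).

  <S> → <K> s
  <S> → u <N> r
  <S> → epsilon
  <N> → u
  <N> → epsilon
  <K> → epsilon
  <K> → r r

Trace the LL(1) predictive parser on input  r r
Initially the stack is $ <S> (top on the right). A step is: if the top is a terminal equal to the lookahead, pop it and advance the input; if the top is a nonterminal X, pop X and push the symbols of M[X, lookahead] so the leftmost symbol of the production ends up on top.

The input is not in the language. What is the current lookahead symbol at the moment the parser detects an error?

step 1: stack=$ <S>  input=r r $  — expand <S> → <K> s
step 2: stack=$ s <K>  input=r r $  — expand <K> → r r
step 3: stack=$ s r r  input=r r $  — match r
step 4: stack=$ s r  input=r $  — match r
step 5: stack=$ s  input=$  — error: top is terminal s but lookahead is $

$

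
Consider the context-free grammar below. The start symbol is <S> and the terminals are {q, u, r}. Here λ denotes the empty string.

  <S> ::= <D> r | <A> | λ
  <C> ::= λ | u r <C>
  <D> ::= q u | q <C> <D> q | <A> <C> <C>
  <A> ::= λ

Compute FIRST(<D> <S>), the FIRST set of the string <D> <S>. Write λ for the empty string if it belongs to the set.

FIRST(<C>): from <C>::=λ we get {λ}; from <C>::=u r <C> we get {u}. So FIRST(<C>) = {λ, u}.
FIRST(<A>): from <A>::=λ we get {λ}. So FIRST(<A>) = {λ}.
FIRST(<D>): from <D>::=q u we get {q}; from <D>::=q <C> <D> q we get {q}; from <D>::=<A> <C> <C> we get {λ, u}. So FIRST(<D>) = {λ, q, u}.
FIRST(<S>): from <S>::=<D> r we get {q, r, u}; from <S>::=<A> we get {λ}; from <S>::=λ we get {λ}. So FIRST(<S>) = {λ, q, r, u}.
FIRST(<D> <S>): take FIRST of each symbol in turn, carrying on past any symbol whose FIRST contains λ; result {λ, q, r, u}.

{λ, q, r, u}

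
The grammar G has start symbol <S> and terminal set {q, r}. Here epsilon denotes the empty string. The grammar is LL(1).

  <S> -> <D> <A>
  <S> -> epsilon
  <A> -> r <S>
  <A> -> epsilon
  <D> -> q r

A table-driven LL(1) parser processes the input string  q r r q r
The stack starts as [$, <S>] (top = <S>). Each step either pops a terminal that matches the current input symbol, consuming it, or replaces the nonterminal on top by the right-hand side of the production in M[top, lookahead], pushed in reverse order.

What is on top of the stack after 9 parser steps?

step 1: stack=$ <S>  input=q r r q r $  — expand <S> -> <D> <A>
step 2: stack=$ <A> <D>  input=q r r q r $  — expand <D> -> q r
step 3: stack=$ <A> r q  input=q r r q r $  — match q
step 4: stack=$ <A> r  input=r r q r $  — match r
step 5: stack=$ <A>  input=r q r $  — expand <A> -> r <S>
step 6: stack=$ <S> r  input=r q r $  — match r
step 7: stack=$ <S>  input=q r $  — expand <S> -> <D> <A>
step 8: stack=$ <A> <D>  input=q r $  — expand <D> -> q r
step 9: stack=$ <A> r q  input=q r $  — match q
Stack after step 9: $ <A> r (top = r).

r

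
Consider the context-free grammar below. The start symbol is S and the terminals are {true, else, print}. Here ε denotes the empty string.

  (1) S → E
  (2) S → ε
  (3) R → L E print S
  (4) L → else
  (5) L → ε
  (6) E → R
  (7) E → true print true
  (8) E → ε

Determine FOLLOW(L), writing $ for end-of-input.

{else, print, true}

FIRST(L) = {ε, else}
FIRST(S) = {ε, else, print, true}  (via E)
FIRST(R) = {else, print, true}  (via L E print S)
FIRST(E) = {ε, else, print, true}  (via R)
FOLLOW(S) includes $ since S is the start symbol.
FOLLOW(L): in R→L E print S, L is followed by E print S with FIRST {else, print, true}. Thus FOLLOW(L) = {else, print, true}.
FOLLOW(S): in R→L E print S, the suffix after S is empty, so FOLLOW(S) ⊇ FOLLOW(R) = {$, print}. Thus FOLLOW(S) = {$, print}.
FOLLOW(E): in S→E, the suffix after E is empty, so FOLLOW(E) ⊇ FOLLOW(S) = {$, print}; in R→L E print S, E is followed by print S with FIRST {print}. Thus FOLLOW(E) = {$, print}.
FOLLOW(R): in E→R, the suffix after R is empty, so FOLLOW(R) ⊇ FOLLOW(E) = {$, print}. Thus FOLLOW(R) = {$, print}.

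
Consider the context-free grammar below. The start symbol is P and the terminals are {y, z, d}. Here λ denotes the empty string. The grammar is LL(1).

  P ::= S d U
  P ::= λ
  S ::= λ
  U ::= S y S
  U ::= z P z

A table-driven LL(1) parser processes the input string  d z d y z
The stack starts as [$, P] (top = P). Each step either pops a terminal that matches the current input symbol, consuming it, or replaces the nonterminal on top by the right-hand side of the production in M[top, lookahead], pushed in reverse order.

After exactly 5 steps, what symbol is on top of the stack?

     Stack    Input        Action
  1  $ P      d z d y z $  expand P ::= S d U
  2  $ U d S  d z d y z $  expand S ::= λ
  3  $ U d    d z d y z $  match d
  4  $ U      z d y z $    expand U ::= z P z
  5  $ z P z  z d y z $    match z
Stack after step 5: $ z P (top = P).

P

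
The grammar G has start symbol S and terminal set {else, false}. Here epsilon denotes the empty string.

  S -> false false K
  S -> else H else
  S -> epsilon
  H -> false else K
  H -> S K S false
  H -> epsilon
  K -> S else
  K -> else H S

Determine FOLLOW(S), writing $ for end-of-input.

{$, else, false}

FIRST(S): from S->false false K we get {false}; from S->else H else we get {else}; from S->epsilon we get {epsilon}. So FIRST(S) = {epsilon, else, false}.
FIRST(K): from K->S else we get {else, false}; from K->else H S we get {else}. So FIRST(K) = {else, false}.
FIRST(H): from H->false else K we get {false}; from H->S K S false we get {else, false}; from H->epsilon we get {epsilon}. So FIRST(H) = {epsilon, else, false}.
FOLLOW(S) includes $ since S is the start symbol.
FOLLOW(S): in H->S K S false (occurrence 1), S is followed by K S false with FIRST {else, false}; in H->S K S false (occurrence 2), S is followed by false with FIRST {false}; in K->S else, S is followed by else with FIRST {else}; in K->else H S, the suffix after S is empty, so FOLLOW(S) ⊇ FOLLOW(K) = {$, else, false}. Thus FOLLOW(S) = {$, else, false}.
FOLLOW(H): in S->else H else, H is followed by else with FIRST {else}; in K->else H S, H is followed by S with FIRST {epsilon, else, false}; in K->else H S, the suffix after H is nullable, so FOLLOW(H) ⊇ FOLLOW(K) = {$, else, false}. Thus FOLLOW(H) = {$, else, false}.
FOLLOW(K): in S->false false K, the suffix after K is empty, so FOLLOW(K) ⊇ FOLLOW(S) = {$, else, false}; in H->false else K, the suffix after K is empty, so FOLLOW(K) ⊇ FOLLOW(H) = {$, else, false}; in H->S K S false, K is followed by S false with FIRST {else, false}. Thus FOLLOW(K) = {$, else, false}.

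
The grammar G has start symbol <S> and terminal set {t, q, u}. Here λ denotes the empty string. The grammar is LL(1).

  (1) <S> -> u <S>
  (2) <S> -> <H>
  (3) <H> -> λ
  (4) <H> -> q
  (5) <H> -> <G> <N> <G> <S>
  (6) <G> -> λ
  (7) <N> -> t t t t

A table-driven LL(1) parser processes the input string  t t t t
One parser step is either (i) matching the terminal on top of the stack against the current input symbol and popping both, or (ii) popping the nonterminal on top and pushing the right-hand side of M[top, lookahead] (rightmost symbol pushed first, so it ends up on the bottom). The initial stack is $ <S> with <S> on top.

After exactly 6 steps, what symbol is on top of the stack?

t

     Stack              Input      Action
  1  $ <S>              t t t t $  expand <S> -> <H>
  2  $ <H>              t t t t $  expand <H> -> <G> <N> <G> <S>
  3  $ <S> <G> <N> <G>  t t t t $  expand <G> -> λ
  4  $ <S> <G> <N>      t t t t $  expand <N> -> t t t t
  5  $ <S> <G> t t t t  t t t t $  match t
  6  $ <S> <G> t t t    t t t $    match t
Stack after step 6: $ <S> <G> t t (top = t).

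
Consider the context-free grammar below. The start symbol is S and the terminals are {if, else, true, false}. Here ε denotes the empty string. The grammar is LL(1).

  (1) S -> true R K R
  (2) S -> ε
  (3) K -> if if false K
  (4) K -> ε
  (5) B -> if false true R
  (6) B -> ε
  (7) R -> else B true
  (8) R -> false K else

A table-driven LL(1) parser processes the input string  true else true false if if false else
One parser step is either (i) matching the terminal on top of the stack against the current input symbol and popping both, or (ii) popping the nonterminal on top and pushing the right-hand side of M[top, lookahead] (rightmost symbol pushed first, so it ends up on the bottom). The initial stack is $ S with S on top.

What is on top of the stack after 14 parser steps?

      Stack                 Input                                    Action
   1  $ S                   true else true false if if false else $  expand S -> true R K R
   2  $ R K R true          true else true false if if false else $  match true
   3  $ R K R               else true false if if false else $       expand R -> else B true
   4  $ R K true B else     else true false if if false else $       match else
   5  $ R K true B          true false if if false else $            expand B -> ε
   6  $ R K true            true false if if false else $            match true
   7  $ R K                 false if if false else $                 expand K -> ε
   8  $ R                   false if if false else $                 expand R -> false K else
   9  $ else K false        false if if false else $                 match false
  10  $ else K              if if false else $                       expand K -> if if false K
  11  $ else K false if if  if if false else $                       match if
  12  $ else K false if     if false else $                          match if
  13  $ else K false        false else $                             match false
  14  $ else K              else $                                   expand K -> ε
Stack after step 14: $ else (top = else).

else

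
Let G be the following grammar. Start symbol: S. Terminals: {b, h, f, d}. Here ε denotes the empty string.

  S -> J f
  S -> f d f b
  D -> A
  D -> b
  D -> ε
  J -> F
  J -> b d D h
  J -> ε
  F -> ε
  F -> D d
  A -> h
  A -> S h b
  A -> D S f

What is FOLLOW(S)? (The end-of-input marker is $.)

{$, f, h}

FIRST(S) = {b, d, f, h}  (via J f)
FIRST(D) = {ε, b, d, f, h}  (via A)
FIRST(F) = {ε, b, d, f, h}  (via D d)
FIRST(A) = {b, d, f, h}  (via S h b, D S f)
FIRST(J) = {ε, b, d, f, h}  (via F)
FOLLOW(S) includes $ since S is the start symbol.
FOLLOW(S): in A->S h b, S is followed by h b with FIRST {h}; in A->D S f, S is followed by f with FIRST {f}. Thus FOLLOW(S) = {$, f, h}.
FOLLOW(D): in J->b d D h, D is followed by h with FIRST {h}; in F->D d, D is followed by d with FIRST {d}; in A->D S f, D is followed by S f with FIRST {b, d, f, h}. Thus FOLLOW(D) = {b, d, f, h}.
FOLLOW(J): in S->J f, J is followed by f with FIRST {f}. Thus FOLLOW(J) = {f}.
FOLLOW(F): in J->F, the suffix after F is empty, so FOLLOW(F) ⊇ FOLLOW(J) = {f}. Thus FOLLOW(F) = {f}.
FOLLOW(A): in D->A, the suffix after A is empty, so FOLLOW(A) ⊇ FOLLOW(D) = {b, d, f, h}. Thus FOLLOW(A) = {b, d, f, h}.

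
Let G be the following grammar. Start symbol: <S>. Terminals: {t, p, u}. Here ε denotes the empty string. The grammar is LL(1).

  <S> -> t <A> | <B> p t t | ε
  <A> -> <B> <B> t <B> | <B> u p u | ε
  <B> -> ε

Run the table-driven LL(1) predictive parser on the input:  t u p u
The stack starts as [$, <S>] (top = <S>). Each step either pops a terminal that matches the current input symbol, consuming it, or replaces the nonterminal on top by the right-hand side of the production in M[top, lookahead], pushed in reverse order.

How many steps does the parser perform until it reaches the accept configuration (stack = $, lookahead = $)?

     Stack        Input      Action
  1  $ <S>        t u p u $  expand <S> -> t <A>
  2  $ <A> t      t u p u $  match t
  3  $ <A>        u p u $    expand <A> -> <B> u p u
  4  $ u p u <B>  u p u $    expand <B> -> ε
  5  $ u p u      u p u $    match u
  6  $ u p        p u $      match p
  7  $ u          u $        match u
Accept reached after 7 steps.

7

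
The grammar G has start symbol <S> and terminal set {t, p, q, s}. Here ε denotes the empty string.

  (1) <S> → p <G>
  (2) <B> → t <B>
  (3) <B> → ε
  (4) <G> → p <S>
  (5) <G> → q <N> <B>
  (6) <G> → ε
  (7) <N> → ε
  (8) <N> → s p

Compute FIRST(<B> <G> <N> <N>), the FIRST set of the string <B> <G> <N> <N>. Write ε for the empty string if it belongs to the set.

FIRST(<S>) = {p}
FIRST(<B>) = {ε, t}
FIRST(<G>) = {ε, p, q}
FIRST(<N>) = {ε, s}
FIRST(<B> <G> <N> <N>): take FIRST of each symbol in turn, carrying on past any symbol whose FIRST contains ε; result {ε, p, q, s, t}.

{ε, p, q, s, t}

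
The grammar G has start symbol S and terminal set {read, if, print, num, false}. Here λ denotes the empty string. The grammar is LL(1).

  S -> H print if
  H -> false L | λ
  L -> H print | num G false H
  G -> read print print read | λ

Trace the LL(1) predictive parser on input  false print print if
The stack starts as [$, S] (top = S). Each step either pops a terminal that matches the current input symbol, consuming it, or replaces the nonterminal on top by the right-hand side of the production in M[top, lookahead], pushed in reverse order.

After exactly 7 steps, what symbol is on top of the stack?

if

step 1: stack=$ S  input=false print print if $  — expand S -> H print if
step 2: stack=$ if print H  input=false print print if $  — expand H -> false L
step 3: stack=$ if print L false  input=false print print if $  — match false
step 4: stack=$ if print L  input=print print if $  — expand L -> H print
step 5: stack=$ if print print H  input=print print if $  — expand H -> λ
step 6: stack=$ if print print  input=print print if $  — match print
step 7: stack=$ if print  input=print if $  — match print
Stack after step 7: $ if (top = if).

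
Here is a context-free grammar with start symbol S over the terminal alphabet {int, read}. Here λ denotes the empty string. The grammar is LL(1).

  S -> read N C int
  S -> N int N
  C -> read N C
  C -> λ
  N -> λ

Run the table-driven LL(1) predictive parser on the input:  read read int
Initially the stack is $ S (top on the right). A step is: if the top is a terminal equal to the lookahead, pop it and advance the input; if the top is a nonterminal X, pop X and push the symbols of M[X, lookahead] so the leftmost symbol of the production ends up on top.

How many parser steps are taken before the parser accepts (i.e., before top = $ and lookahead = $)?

step 1: stack=$ S  input=read read int $  — expand S -> read N C int
step 2: stack=$ int C N read  input=read read int $  — match read
step 3: stack=$ int C N  input=read int $  — expand N -> λ
step 4: stack=$ int C  input=read int $  — expand C -> read N C
step 5: stack=$ int C N read  input=read int $  — match read
step 6: stack=$ int C N  input=int $  — expand N -> λ
step 7: stack=$ int C  input=int $  — expand C -> λ
step 8: stack=$ int  input=int $  — match int
Accept reached after 8 steps.

8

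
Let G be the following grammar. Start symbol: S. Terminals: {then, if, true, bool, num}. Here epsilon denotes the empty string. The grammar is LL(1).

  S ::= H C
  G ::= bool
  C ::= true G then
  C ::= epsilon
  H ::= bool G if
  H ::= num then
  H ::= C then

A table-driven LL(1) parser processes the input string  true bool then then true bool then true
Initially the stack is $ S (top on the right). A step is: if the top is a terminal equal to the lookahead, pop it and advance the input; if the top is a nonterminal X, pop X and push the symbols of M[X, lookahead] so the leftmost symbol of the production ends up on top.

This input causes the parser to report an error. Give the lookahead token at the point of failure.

true

      Stack                 Input                                      Action
   1  $ S                   true bool then then true bool then true $  expand S ::= H C
   2  $ C H                 true bool then then true bool then true $  expand H ::= C then
   3  $ C then C            true bool then then true bool then true $  expand C ::= true G then
   4  $ C then then G true  true bool then then true bool then true $  match true
   5  $ C then then G       bool then then true bool then true $       expand G ::= bool
   6  $ C then then bool    bool then then true bool then true $       match bool
   7  $ C then then         then then true bool then true $            match then
   8  $ C then              then true bool then true $                 match then
   9  $ C                   true bool then true $                      expand C ::= true G then
  10  $ then G true         true bool then true $                      match true
  11  $ then G              bool then true $                           expand G ::= bool
  12  $ then bool           bool then true $                           match bool
  13  $ then                then true $                                match then
  14  $                     true $                                     error: stack empty but input remains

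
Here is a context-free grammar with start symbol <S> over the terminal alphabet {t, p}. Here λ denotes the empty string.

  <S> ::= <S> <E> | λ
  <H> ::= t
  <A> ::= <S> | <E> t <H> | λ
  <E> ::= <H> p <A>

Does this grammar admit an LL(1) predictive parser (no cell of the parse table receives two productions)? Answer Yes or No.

No

FIRST(<S>) = {λ, t}
FIRST(<H>) = {t}
FIRST(<A>) = {λ, t}
FIRST(<E>) = {t}
FOLLOW(<S>) = {$, t}
FOLLOW(<H>) = {$, p, t}
FOLLOW(<A>) = {$, t}
FOLLOW(<E>) = {$, t}
Cell M[<A>, $] receives both <A> ::= <S> and <A> ::= λ — the grammar is not LL(1).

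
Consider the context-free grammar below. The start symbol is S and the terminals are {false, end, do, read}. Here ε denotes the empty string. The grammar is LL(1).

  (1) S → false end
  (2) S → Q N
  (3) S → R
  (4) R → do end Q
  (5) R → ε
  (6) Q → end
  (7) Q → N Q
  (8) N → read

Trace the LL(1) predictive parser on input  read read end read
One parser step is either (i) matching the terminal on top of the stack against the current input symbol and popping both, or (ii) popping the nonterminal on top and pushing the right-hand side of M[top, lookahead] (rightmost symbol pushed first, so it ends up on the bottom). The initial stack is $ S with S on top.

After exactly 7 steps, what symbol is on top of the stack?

     Stack       Input                 Action
  1  $ S         read read end read $  expand S → Q N
  2  $ N Q       read read end read $  expand Q → N Q
  3  $ N Q N     read read end read $  expand N → read
  4  $ N Q read  read read end read $  match read
  5  $ N Q       read end read $       expand Q → N Q
  6  $ N Q N     read end read $       expand N → read
  7  $ N Q read  read end read $       match read
Stack after step 7: $ N Q (top = Q).

Q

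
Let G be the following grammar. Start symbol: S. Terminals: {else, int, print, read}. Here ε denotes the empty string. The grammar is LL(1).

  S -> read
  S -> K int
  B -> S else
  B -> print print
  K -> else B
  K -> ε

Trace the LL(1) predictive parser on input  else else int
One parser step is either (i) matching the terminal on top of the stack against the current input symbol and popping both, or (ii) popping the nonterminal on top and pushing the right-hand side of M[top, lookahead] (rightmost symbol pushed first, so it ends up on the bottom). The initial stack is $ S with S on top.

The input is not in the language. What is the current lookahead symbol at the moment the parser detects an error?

$

      Stack                      Input            Action
   1  $ S                        else else int $  expand S -> K int
   2  $ int K                    else else int $  expand K -> else B
   3  $ int B else               else else int $  match else
   4  $ int B                    else int $       expand B -> S else
   5  $ int else S               else int $       expand S -> K int
   6  $ int else int K           else int $       expand K -> else B
   7  $ int else int B else      else int $       match else
   8  $ int else int B           int $            expand B -> S else
   9  $ int else int else S      int $            expand S -> K int
  10  $ int else int else int K  int $            expand K -> ε
  11  $ int else int else int    int $            match int
  12  $ int else int else        $                error: top is terminal else but lookahead is $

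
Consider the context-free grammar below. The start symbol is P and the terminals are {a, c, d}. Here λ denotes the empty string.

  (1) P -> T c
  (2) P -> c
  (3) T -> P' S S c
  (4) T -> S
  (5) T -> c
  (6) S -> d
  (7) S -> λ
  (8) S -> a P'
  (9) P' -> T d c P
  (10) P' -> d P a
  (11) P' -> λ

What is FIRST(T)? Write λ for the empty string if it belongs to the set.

FIRST(S): from S->d we get {d}; from S->λ we get {λ}; from S->a P' we get {a}. So FIRST(S) = {λ, a, d}.
FIRST(P): from P->T c we get {a, c, d}; from P->c we get {c}. So FIRST(P) = {a, c, d}.
FIRST(T): from T->P' S S c we get {a, c, d}; from T->S we get {λ, a, d}; from T->c we get {c}. So FIRST(T) = {λ, a, c, d}.
FIRST(P'): from P'->T d c P we get {a, c, d}; from P'->d P a we get {d}; from P'->λ we get {λ}. So FIRST(P') = {λ, a, c, d}.

{λ, a, c, d}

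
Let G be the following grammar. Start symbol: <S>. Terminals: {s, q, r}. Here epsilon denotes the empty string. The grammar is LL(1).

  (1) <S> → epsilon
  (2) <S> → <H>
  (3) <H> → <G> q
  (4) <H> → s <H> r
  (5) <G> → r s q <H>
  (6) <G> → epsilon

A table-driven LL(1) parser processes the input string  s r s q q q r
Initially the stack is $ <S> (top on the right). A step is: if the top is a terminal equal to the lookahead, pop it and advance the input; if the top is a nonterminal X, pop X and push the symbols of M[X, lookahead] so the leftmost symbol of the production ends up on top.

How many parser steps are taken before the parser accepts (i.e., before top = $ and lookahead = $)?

step 1: stack=$ <S>  input=s r s q q q r $  — expand <S> → <H>
step 2: stack=$ <H>  input=s r s q q q r $  — expand <H> → s <H> r
step 3: stack=$ r <H> s  input=s r s q q q r $  — match s
step 4: stack=$ r <H>  input=r s q q q r $  — expand <H> → <G> q
step 5: stack=$ r q <G>  input=r s q q q r $  — expand <G> → r s q <H>
step 6: stack=$ r q <H> q s r  input=r s q q q r $  — match r
step 7: stack=$ r q <H> q s  input=s q q q r $  — match s
step 8: stack=$ r q <H> q  input=q q q r $  — match q
step 9: stack=$ r q <H>  input=q q r $  — expand <H> → <G> q
step 10: stack=$ r q q <G>  input=q q r $  — expand <G> → epsilon
step 11: stack=$ r q q  input=q q r $  — match q
step 12: stack=$ r q  input=q r $  — match q
step 13: stack=$ r  input=r $  — match r
Accept reached after 13 steps.

13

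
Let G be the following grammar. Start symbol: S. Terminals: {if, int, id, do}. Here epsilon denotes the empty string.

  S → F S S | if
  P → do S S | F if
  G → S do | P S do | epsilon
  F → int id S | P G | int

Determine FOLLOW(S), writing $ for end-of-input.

{$, do, if, int}

FIRST(S) = {do, if, int}  (via F S S)
FIRST(P) = {do, int}  (via F if)
FIRST(G) = {epsilon, do, if, int}  (via S do, P S do)
FIRST(F) = {do, int}  (via P G)
FOLLOW(S) includes $ since S is the start symbol.
FOLLOW(F): in S→F S S, F is followed by S S with FIRST {do, if, int}; in P→F if, F is followed by if with FIRST {if}. Thus FOLLOW(F) = {do, if, int}.
FOLLOW(P): in G→P S do, P is followed by S do with FIRST {do, if, int}; in F→P G, P is followed by G with FIRST {epsilon, do, if, int}; in F→P G, the suffix after P is nullable, so FOLLOW(P) ⊇ FOLLOW(F) = {do, if, int}. Thus FOLLOW(P) = {do, if, int}.
FOLLOW(S): in S→F S S (occurrence 1), S is followed by S with FIRST {do, if, int}; in S→F S S (occurrence 2), the suffix after S is empty (adds nothing new); in P→do S S (occurrence 1), S is followed by S with FIRST {do, if, int}; in P→do S S (occurrence 2), the suffix after S is empty, so FOLLOW(S) ⊇ FOLLOW(P) = {do, if, int}; in G→S do, S is followed by do with FIRST {do}; in G→P S do, S is followed by do with FIRST {do}; in F→int id S, the suffix after S is empty, so FOLLOW(S) ⊇ FOLLOW(F) = {do, if, int}. Thus FOLLOW(S) = {$, do, if, int}.
FOLLOW(G): in F→P G, the suffix after G is empty, so FOLLOW(G) ⊇ FOLLOW(F) = {do, if, int}. Thus FOLLOW(G) = {do, if, int}.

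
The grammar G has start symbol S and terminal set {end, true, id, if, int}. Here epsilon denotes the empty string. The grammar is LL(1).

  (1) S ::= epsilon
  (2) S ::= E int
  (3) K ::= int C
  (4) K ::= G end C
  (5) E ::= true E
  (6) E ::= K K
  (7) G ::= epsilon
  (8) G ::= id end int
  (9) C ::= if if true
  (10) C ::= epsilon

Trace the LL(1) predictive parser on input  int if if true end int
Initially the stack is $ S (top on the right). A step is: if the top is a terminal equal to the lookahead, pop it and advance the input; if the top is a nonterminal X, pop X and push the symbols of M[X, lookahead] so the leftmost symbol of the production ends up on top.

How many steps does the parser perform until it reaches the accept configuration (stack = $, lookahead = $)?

step 1: stack=$ S  input=int if if true end int $  — expand S ::= E int
step 2: stack=$ int E  input=int if if true end int $  — expand E ::= K K
step 3: stack=$ int K K  input=int if if true end int $  — expand K ::= int C
step 4: stack=$ int K C int  input=int if if true end int $  — match int
step 5: stack=$ int K C  input=if if true end int $  — expand C ::= if if true
step 6: stack=$ int K true if if  input=if if true end int $  — match if
step 7: stack=$ int K true if  input=if true end int $  — match if
step 8: stack=$ int K true  input=true end int $  — match true
step 9: stack=$ int K  input=end int $  — expand K ::= G end C
step 10: stack=$ int C end G  input=end int $  — expand G ::= epsilon
step 11: stack=$ int C end  input=end int $  — match end
step 12: stack=$ int C  input=int $  — expand C ::= epsilon
step 13: stack=$ int  input=int $  — match int
Accept reached after 13 steps.

13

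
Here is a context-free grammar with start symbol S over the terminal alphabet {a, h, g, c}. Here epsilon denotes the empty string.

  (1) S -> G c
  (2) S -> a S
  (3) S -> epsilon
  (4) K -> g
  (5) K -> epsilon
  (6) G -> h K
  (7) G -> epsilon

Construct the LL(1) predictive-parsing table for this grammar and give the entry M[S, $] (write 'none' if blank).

S -> epsilon

FIRST(K) = {epsilon, g}
FIRST(G) = {epsilon, h}
FIRST(S) = {epsilon, a, c, h}  (via G c)
FOLLOW(S) includes $ since S is the start symbol.
FOLLOW(S): in S->a S, the suffix after S is empty (adds nothing new). Thus FOLLOW(S) = {$}.
For S -> G c: FIRST(G c) = {c, h}, so it goes in M[S, t] for t ∈ {c, h}.
For S -> a S: FIRST(a S) = {a}, so it goes in M[S, t] for t ∈ {a}.
For S -> epsilon: FIRST(epsilon) = {epsilon}, so it goes in M[S, t] for t ∈ {}; since epsilon ∈ FIRST, also for every t ∈ FOLLOW(S) = {$}.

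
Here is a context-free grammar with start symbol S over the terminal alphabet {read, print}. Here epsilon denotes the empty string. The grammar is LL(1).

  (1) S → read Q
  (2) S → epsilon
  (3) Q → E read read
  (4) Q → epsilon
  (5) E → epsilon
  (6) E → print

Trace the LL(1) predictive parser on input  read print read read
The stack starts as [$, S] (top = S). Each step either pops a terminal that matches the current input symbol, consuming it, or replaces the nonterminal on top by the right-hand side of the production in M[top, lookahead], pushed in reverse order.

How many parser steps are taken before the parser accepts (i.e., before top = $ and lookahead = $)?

7

step 1: stack=$ S  input=read print read read $  — expand S → read Q
step 2: stack=$ Q read  input=read print read read $  — match read
step 3: stack=$ Q  input=print read read $  — expand Q → E read read
step 4: stack=$ read read E  input=print read read $  — expand E → print
step 5: stack=$ read read print  input=print read read $  — match print
step 6: stack=$ read read  input=read read $  — match read
step 7: stack=$ read  input=read $  — match read
Accept reached after 7 steps.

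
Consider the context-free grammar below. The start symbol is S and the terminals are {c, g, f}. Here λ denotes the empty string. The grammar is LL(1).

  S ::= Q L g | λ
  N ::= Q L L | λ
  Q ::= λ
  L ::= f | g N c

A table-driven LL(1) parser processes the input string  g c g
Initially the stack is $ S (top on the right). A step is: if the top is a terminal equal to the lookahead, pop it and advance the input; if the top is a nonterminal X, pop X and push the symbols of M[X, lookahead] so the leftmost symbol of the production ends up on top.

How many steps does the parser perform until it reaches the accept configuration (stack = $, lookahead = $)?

7

step 1: stack=$ S  input=g c g $  — expand S ::= Q L g
step 2: stack=$ g L Q  input=g c g $  — expand Q ::= λ
step 3: stack=$ g L  input=g c g $  — expand L ::= g N c
step 4: stack=$ g c N g  input=g c g $  — match g
step 5: stack=$ g c N  input=c g $  — expand N ::= λ
step 6: stack=$ g c  input=c g $  — match c
step 7: stack=$ g  input=g $  — match g
Accept reached after 7 steps.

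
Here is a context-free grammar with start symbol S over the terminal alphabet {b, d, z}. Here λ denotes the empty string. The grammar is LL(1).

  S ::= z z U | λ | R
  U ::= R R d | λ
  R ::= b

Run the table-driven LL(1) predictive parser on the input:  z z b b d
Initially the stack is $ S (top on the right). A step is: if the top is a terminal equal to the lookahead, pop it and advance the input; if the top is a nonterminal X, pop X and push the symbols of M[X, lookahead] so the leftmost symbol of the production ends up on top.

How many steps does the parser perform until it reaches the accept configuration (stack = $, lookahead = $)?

9

     Stack    Input        Action
  1  $ S      z z b b d $  expand S ::= z z U
  2  $ U z z  z z b b d $  match z
  3  $ U z    z b b d $    match z
  4  $ U      b b d $      expand U ::= R R d
  5  $ d R R  b b d $      expand R ::= b
  6  $ d R b  b b d $      match b
  7  $ d R    b d $        expand R ::= b
  8  $ d b    b d $        match b
  9  $ d      d $          match d
Accept reached after 9 steps.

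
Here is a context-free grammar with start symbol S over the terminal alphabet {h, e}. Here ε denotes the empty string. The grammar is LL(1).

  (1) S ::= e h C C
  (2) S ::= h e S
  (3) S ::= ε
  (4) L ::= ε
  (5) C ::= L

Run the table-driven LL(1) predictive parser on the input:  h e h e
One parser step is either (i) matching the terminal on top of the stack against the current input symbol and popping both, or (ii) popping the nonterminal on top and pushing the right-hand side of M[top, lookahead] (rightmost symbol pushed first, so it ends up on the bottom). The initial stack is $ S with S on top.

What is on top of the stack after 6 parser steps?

S

step 1: stack=$ S  input=h e h e $  — expand S ::= h e S
step 2: stack=$ S e h  input=h e h e $  — match h
step 3: stack=$ S e  input=e h e $  — match e
step 4: stack=$ S  input=h e $  — expand S ::= h e S
step 5: stack=$ S e h  input=h e $  — match h
step 6: stack=$ S e  input=e $  — match e
Stack after step 6: $ S (top = S).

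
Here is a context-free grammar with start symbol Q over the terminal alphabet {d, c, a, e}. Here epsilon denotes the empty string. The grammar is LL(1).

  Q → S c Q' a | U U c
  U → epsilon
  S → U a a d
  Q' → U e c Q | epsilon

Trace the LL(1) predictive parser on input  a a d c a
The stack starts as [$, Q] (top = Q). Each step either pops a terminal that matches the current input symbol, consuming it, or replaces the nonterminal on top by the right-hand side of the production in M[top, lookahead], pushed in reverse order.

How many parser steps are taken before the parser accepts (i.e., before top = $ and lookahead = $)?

9

     Stack             Input        Action
  1  $ Q               a a d c a $  expand Q → S c Q' a
  2  $ a Q' c S        a a d c a $  expand S → U a a d
  3  $ a Q' c d a a U  a a d c a $  expand U → epsilon
  4  $ a Q' c d a a    a a d c a $  match a
  5  $ a Q' c d a      a d c a $    match a
  6  $ a Q' c d        d c a $      match d
  7  $ a Q' c          c a $        match c
  8  $ a Q'            a $          expand Q' → epsilon
  9  $ a               a $          match a
Accept reached after 9 steps.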